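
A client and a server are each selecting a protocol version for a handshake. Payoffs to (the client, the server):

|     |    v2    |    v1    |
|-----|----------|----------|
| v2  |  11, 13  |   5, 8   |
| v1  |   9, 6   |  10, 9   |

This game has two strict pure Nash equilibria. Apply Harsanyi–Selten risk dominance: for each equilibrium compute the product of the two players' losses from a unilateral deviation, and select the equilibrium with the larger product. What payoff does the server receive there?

At both v2: the client loses 11 − 9 = 2 by deviating; the server loses 13 − 8 = 5. Product = 2·5 = 10.
At both v1: the client loses 10 − 5 = 5 by deviating; the server loses 9 − 6 = 3. Product = 5·3 = 15.
15 > 10, so both v1 is risk-dominant. The server's payoff there is 9.

9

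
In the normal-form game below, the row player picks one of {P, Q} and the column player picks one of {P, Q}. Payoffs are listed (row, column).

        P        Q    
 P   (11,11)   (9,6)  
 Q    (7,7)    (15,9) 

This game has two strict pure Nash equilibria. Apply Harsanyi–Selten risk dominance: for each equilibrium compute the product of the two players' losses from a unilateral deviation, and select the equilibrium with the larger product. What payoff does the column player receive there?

11

At both P: the row player loses 11 − 7 = 4 by deviating; the column player loses 11 − 6 = 5. Product = 4·5 = 20.
At both Q: the row player loses 15 − 9 = 6 by deviating; the column player loses 9 − 7 = 2. Product = 6·2 = 12.
20 > 12, so both P is risk-dominant. The column player's payoff there is 11.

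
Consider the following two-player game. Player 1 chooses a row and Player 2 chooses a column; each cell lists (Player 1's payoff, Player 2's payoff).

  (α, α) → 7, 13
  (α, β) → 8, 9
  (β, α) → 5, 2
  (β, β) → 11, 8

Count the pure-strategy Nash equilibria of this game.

2

Both α: Player 1 gets 7 (best alternative 5); Player 2 gets 13 (best alternative 9). Neither deviates — NE.
Both β: Player 1 gets 11 (best alternative 8); Player 2 gets 8 (best alternative 2). Neither deviates — NE.
(β, α) is not a NE: Player 1 would switch to α (7 > 5).
No other cell survives both best-response checks, so there are 2 pure NE.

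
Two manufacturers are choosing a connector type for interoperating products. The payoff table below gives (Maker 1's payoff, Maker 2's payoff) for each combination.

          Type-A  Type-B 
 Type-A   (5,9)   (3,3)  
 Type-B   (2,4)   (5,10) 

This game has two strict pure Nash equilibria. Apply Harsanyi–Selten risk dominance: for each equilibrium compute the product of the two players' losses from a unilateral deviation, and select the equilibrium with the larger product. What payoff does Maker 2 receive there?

At both Type-A: Maker 1 loses 5 − 2 = 3 by deviating; Maker 2 loses 9 − 3 = 6. Product = 3·6 = 18.
At both Type-B: Maker 1 loses 5 − 3 = 2 by deviating; Maker 2 loses 10 − 4 = 6. Product = 2·6 = 12.
18 > 12, so both Type-A is risk-dominant. Maker 2's payoff there is 9.

9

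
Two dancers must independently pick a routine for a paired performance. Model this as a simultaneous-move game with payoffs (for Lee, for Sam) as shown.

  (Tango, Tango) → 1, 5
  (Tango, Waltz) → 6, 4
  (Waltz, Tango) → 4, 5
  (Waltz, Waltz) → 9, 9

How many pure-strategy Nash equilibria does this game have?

Both Waltz: Lee gets 9 (best alternative 6); Sam gets 9 (best alternative 5). Neither deviates — NE.
Both Tango is not a NE: Lee would switch to Waltz (4 > 1).
No other cell survives both best-response checks, so there is 1 pure NE.

1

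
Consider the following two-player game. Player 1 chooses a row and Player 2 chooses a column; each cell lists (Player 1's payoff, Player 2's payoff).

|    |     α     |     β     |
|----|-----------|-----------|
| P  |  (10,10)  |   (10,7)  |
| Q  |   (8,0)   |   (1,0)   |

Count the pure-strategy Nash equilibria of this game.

1

(P, α): Player 1 gets 10 (best alternative 8); Player 2 gets 10 (best alternative 7). Neither deviates — NE.
(Q, β) is not a NE: Player 1 would switch to P (10 > 1).
No other cell survives both best-response checks, so there is 1 pure NE.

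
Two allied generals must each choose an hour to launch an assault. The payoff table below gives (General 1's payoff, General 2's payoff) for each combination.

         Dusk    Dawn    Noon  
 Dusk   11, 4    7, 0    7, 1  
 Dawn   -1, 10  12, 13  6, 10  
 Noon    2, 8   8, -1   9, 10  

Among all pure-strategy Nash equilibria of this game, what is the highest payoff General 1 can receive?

Both Dusk is a pure NE (General 1: 11 ≥ 2; General 2: 4 ≥ 1). General 1 gets 11.
Both Dawn is a pure NE (General 1: 12 ≥ 8; General 2: 13 ≥ 10). General 1 gets 12.
Both Noon is a pure NE (General 1: 9 ≥ 7; General 2: 10 ≥ 8). General 1 gets 9.
Every other cell has a profitable deviation for at least one player. Highest of {11, 12, 9} is 12.

12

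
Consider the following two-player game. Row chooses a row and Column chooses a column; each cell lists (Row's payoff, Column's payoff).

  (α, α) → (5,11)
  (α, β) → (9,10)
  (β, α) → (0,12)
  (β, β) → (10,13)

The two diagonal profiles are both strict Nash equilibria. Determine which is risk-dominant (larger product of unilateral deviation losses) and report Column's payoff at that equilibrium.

11

At both α: Row loses 5 − 0 = 5 by deviating; Column loses 11 − 10 = 1. Product = 5·1 = 5.
At both β: Row loses 10 − 9 = 1 by deviating; Column loses 13 − 12 = 1. Product = 1·1 = 1.
5 > 1, so both α is risk-dominant. Column's payoff there is 11.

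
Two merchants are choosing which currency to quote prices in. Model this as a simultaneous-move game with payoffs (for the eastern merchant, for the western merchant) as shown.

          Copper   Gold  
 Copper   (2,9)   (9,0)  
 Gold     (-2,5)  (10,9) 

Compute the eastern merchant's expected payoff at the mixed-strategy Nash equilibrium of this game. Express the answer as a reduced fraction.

38/5

The western merchant mixes with probability q on Copper, chosen so the eastern merchant is indifferent: 2q + 9(1−q) = (-2)q + 10(1−q) gives q = 1/5.
The eastern merchant's expected payoff (from either row, since indifferent) is 2·1/5 + 9·4/5 = 38/5.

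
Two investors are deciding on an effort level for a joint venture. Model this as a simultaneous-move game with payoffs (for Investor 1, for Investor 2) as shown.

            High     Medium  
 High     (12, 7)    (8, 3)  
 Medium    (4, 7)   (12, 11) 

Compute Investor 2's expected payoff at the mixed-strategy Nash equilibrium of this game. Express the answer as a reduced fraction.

Investor 1 mixes with probability p on High, chosen so Investor 2 is indifferent: 7p + 7(1−p) = 3p + 11(1−p) gives p = 1/2.
Investor 2's expected payoff is 7·1/2 + 7·1/2 = 7.

7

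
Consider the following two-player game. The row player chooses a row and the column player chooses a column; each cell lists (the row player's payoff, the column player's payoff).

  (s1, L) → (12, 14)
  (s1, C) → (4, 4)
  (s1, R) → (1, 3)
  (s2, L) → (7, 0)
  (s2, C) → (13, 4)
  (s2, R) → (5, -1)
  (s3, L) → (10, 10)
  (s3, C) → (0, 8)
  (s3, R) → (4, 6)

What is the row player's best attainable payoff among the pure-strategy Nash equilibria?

13

(s1, L) is a pure NE (the row player: 12 ≥ 10; the column player: 14 ≥ 4). The row player gets 12.
(s2, C) is a pure NE (the row player: 13 ≥ 4; the column player: 4 ≥ 0). The row player gets 13.
Every other cell has a profitable deviation for at least one player. Highest of {12, 13} is 13.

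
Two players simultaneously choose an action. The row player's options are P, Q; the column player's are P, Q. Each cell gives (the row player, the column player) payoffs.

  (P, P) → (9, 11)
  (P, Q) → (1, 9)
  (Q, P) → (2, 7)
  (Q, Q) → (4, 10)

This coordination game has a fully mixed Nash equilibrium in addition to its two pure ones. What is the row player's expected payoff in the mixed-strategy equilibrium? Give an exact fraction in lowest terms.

17/5

The column player mixes with probability q on P, chosen so the row player is indifferent: 9q + 1(1−q) = 2q + 4(1−q) gives q = 3/10.
The row player's expected payoff (from either row, since indifferent) is 9·3/10 + 1·7/10 = 17/5.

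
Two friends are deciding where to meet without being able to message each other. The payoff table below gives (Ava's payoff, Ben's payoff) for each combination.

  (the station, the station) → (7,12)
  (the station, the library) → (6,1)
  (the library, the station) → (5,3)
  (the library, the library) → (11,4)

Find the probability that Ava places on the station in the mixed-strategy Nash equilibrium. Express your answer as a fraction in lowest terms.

Ava's mix p on the station must make Ben indifferent between the station and the library.
Ben's payoff from the station: 12p + 3(1−p). From the library: 1p + 4(1−p).
Set equal: 11p = 1(1−p) → p = 1/12.

1/12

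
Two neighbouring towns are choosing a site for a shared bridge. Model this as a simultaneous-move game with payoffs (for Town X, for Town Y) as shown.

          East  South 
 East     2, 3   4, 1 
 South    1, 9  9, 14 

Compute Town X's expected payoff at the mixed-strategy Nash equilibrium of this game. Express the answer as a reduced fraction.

7/3

Town Y mixes with probability q on East, chosen so Town X is indifferent: 2q + 4(1−q) = 1q + 9(1−q) gives q = 5/6.
Town X's expected payoff (from either row, since indifferent) is 2·5/6 + 4·1/6 = 7/3.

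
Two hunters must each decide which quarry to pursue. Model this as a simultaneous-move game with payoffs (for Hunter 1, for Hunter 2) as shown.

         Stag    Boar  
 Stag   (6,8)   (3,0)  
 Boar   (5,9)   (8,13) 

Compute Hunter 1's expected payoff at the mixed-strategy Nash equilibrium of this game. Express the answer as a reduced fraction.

Hunter 2 mixes with probability q on Stag, chosen so Hunter 1 is indifferent: 6q + 3(1−q) = 5q + 8(1−q) gives q = 5/6.
Hunter 1's expected payoff (from either row, since indifferent) is 6·5/6 + 3·1/6 = 11/2.

11/2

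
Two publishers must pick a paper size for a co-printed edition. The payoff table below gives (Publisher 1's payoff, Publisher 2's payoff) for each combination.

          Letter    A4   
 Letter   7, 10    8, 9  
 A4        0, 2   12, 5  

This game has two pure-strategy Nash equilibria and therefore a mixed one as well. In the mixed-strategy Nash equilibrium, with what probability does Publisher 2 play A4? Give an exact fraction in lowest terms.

7/11

Publisher 2's mix q on Letter must make Publisher 1 indifferent between Letter and A4.
Publisher 1's payoff from Letter: 7q + 8(1−q). From A4: 0q + 12(1−q).
Set equal: 7q = 4(1−q) → q = 4/11.
Probability on A4 is 1 − 4/11 = 7/11.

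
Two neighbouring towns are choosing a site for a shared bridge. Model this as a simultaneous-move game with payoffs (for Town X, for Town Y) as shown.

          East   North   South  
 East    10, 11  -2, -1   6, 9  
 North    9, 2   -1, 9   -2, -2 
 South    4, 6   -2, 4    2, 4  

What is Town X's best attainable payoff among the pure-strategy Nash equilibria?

10

Both East is a pure NE (Town X: 10 ≥ 9; Town Y: 11 ≥ 9). Town X gets 10.
Both North is a pure NE (Town X: -1 ≥ -2; Town Y: 9 ≥ 2). Town X gets -1.
Every other cell has a profitable deviation for at least one player. Highest of {10, -1} is 10.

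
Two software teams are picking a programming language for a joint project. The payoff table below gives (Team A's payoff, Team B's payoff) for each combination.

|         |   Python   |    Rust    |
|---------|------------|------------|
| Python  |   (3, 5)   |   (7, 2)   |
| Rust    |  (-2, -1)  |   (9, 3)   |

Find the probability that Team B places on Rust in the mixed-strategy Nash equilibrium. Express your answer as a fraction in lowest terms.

Team B's mix q on Python must make Team A indifferent between Python and Rust.
Team A's payoff from Python: 3q + 7(1−q). From Rust: (-2)q + 9(1−q).
Set equal: 5q = 2(1−q) → q = 2/7.
Probability on Rust is 1 − 2/7 = 5/7.

5/7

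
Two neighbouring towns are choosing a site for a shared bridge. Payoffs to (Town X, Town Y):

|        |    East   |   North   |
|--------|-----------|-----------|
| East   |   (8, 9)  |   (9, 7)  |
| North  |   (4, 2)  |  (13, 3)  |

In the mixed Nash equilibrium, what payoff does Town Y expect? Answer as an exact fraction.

Town X mixes with probability p on East, chosen so Town Y is indifferent: 9p + 2(1−p) = 7p + 3(1−p) gives p = 1/3.
Town Y's expected payoff is 9·1/3 + 2·2/3 = 13/3.

13/3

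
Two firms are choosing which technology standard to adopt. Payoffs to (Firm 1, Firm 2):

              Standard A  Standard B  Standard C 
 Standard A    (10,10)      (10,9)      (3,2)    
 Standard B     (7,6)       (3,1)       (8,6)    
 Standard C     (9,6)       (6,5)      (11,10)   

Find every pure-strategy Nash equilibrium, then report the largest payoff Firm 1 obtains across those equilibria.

11

Both Standard A is a pure NE (Firm 1: 10 ≥ 9; Firm 2: 10 ≥ 9). Firm 1 gets 10.
Both Standard C is a pure NE (Firm 1: 11 ≥ 8; Firm 2: 10 ≥ 6). Firm 1 gets 11.
Every other cell has a profitable deviation for at least one player. Highest of {10, 11} is 11.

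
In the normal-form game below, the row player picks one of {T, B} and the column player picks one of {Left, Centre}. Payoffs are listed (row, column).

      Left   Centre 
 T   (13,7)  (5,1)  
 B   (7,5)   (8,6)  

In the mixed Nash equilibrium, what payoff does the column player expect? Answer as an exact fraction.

The row player mixes with probability p on T, chosen so the column player is indifferent: 7p + 5(1−p) = 1p + 6(1−p) gives p = 1/7.
The column player's expected payoff is 7·1/7 + 5·6/7 = 37/7.

37/7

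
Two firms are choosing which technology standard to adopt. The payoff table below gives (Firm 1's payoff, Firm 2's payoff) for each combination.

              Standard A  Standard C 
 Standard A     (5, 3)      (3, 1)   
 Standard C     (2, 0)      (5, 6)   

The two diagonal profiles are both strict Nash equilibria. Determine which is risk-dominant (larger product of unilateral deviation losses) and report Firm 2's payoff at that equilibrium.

At both Standard A: Firm 1 loses 5 − 2 = 3 by deviating; Firm 2 loses 3 − 1 = 2. Product = 3·2 = 6.
At both Standard C: Firm 1 loses 5 − 3 = 2 by deviating; Firm 2 loses 6 − 0 = 6. Product = 2·6 = 12.
12 > 6, so both Standard C is risk-dominant. Firm 2's payoff there is 6.

6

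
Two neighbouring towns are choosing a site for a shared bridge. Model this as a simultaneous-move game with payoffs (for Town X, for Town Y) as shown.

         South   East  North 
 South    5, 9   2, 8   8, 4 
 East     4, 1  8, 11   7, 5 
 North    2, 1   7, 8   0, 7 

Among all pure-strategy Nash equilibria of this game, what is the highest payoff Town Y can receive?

Both South is a pure NE (Town X: 5 ≥ 4; Town Y: 9 ≥ 8). Town Y gets 9.
Both East is a pure NE (Town X: 8 ≥ 7; Town Y: 11 ≥ 5). Town Y gets 11.
Every other cell has a profitable deviation for at least one player. Highest of {9, 11} is 11.

11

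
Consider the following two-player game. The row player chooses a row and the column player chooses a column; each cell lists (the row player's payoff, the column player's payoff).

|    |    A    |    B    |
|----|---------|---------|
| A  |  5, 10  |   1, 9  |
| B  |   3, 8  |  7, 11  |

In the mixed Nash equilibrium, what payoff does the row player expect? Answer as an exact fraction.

The column player mixes with probability q on A, chosen so the row player is indifferent: 5q + 1(1−q) = 3q + 7(1−q) gives q = 3/4.
The row player's expected payoff (from either row, since indifferent) is 5·3/4 + 1·1/4 = 4.

4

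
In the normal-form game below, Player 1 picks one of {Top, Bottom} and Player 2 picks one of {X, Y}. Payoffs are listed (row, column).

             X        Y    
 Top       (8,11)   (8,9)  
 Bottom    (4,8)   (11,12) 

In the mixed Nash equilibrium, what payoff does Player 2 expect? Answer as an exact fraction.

Player 1 mixes with probability p on Top, chosen so Player 2 is indifferent: 11p + 8(1−p) = 9p + 12(1−p) gives p = 2/3.
Player 2's expected payoff is 11·2/3 + 8·1/3 = 10.

10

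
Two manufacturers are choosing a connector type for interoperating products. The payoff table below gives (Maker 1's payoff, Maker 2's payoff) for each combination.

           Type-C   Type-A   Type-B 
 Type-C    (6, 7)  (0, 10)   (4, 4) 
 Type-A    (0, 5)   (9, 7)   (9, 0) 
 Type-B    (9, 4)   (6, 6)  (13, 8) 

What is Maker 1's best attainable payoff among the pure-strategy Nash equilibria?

13

Both Type-A is a pure NE (Maker 1: 9 ≥ 6; Maker 2: 7 ≥ 5). Maker 1 gets 9.
Both Type-B is a pure NE (Maker 1: 13 ≥ 9; Maker 2: 8 ≥ 6). Maker 1 gets 13.
Every other cell has a profitable deviation for at least one player. Highest of {9, 13} is 13.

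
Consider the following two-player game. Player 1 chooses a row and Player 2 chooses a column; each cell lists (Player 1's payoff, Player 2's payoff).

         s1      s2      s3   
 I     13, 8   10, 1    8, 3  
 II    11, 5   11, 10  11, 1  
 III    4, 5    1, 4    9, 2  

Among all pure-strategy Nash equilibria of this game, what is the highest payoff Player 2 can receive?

10

(I, s1) is a pure NE (Player 1: 13 ≥ 11; Player 2: 8 ≥ 3). Player 2 gets 8.
(II, s2) is a pure NE (Player 1: 11 ≥ 10; Player 2: 10 ≥ 5). Player 2 gets 10.
Every other cell has a profitable deviation for at least one player. Highest of {8, 10} is 10.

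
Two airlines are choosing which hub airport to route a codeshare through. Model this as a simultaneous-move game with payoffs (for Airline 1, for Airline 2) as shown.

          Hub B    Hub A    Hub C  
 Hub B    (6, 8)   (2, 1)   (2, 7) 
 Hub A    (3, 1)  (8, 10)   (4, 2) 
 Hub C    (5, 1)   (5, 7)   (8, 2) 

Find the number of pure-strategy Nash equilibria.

2

Both Hub B: Airline 1 gets 6 (best alternative 5); Airline 2 gets 8 (best alternative 7). Neither deviates — NE.
Both Hub A: Airline 1 gets 8 (best alternative 5); Airline 2 gets 10 (best alternative 2). Neither deviates — NE.
Both Hub C is not a NE: Airline 2 would switch to Hub A (7 > 2).
No other cell survives both best-response checks, so there are 2 pure NE.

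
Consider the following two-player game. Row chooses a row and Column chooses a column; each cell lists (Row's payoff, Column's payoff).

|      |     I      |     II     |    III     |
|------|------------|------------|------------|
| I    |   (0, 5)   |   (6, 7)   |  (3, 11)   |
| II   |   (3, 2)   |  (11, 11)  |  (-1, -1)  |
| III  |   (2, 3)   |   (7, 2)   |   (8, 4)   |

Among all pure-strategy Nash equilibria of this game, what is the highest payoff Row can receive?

11

Both II is a pure NE (Row: 11 ≥ 7; Column: 11 ≥ 2). Row gets 11.
Both III is a pure NE (Row: 8 ≥ 3; Column: 4 ≥ 3). Row gets 8.
Every other cell has a profitable deviation for at least one player. Highest of {11, 8} is 11.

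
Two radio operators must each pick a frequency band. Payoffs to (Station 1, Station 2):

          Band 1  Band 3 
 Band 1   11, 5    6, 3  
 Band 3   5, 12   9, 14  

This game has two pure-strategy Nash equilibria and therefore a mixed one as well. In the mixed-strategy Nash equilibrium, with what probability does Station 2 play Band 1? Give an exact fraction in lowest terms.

Station 2's mix q on Band 1 must make Station 1 indifferent between Band 1 and Band 3.
Station 1's payoff from Band 1: 11q + 6(1−q). From Band 3: 5q + 9(1−q).
Set equal: 6q = 3(1−q) → q = 3/9 = 1/3.

1/3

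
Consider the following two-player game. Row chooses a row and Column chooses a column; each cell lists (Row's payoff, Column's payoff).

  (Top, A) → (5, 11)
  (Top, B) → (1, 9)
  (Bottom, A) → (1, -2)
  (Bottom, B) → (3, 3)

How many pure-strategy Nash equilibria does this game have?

2

(Top, A): Row gets 5 (best alternative 1); Column gets 11 (best alternative 9). Neither deviates — NE.
(Bottom, B): Row gets 3 (best alternative 1); Column gets 3 (best alternative -2). Neither deviates — NE.
(Bottom, A) is not a NE: Row would switch to Top (5 > 1).
No other cell survives both best-response checks, so there are 2 pure NE.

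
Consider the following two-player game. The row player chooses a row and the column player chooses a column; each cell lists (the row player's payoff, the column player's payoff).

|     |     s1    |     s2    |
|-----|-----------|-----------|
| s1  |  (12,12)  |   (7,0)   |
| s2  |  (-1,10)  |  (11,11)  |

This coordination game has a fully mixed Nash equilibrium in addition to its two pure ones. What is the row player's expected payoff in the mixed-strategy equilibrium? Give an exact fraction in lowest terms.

139/17

The column player mixes with probability q on s1, chosen so the row player is indifferent: 12q + 7(1−q) = (-1)q + 11(1−q) gives q = 4/17.
The row player's expected payoff (from either row, since indifferent) is 12·4/17 + 7·13/17 = 139/17.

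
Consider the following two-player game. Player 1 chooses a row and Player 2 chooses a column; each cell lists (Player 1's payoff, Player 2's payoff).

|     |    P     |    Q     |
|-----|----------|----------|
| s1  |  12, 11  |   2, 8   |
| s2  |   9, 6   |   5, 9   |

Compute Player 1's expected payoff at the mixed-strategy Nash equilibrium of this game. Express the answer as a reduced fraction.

Player 2 mixes with probability q on P, chosen so Player 1 is indifferent: 12q + 2(1−q) = 9q + 5(1−q) gives q = 1/2.
Player 1's expected payoff (from either row, since indifferent) is 12·1/2 + 2·1/2 = 7.

7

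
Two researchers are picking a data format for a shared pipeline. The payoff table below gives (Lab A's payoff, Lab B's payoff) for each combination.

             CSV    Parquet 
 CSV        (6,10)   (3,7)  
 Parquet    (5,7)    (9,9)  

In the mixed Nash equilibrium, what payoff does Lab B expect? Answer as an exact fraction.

41/5

Lab A mixes with probability p on CSV, chosen so Lab B is indifferent: 10p + 7(1−p) = 7p + 9(1−p) gives p = 2/5.
Lab B's expected payoff is 10·2/5 + 7·3/5 = 41/5.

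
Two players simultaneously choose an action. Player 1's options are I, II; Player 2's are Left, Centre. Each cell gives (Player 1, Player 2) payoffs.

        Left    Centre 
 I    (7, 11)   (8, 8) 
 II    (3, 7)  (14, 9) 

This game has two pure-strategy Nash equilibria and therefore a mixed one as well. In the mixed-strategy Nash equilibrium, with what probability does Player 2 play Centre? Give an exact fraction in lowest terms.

2/5

Player 2's mix q on Left must make Player 1 indifferent between I and II.
Player 1's payoff from I: 7q + 8(1−q). From II: 3q + 14(1−q).
Set equal: 4q = 6(1−q) → q = 6/10 = 3/5.
Probability on Centre is 1 − 3/5 = 2/5.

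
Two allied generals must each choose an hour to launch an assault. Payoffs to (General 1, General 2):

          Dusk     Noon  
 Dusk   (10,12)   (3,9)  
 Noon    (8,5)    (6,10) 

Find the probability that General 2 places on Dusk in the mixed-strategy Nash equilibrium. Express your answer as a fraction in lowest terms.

3/5

General 2's mix q on Dusk must make General 1 indifferent between Dusk and Noon.
General 1's payoff from Dusk: 10q + 3(1−q). From Noon: 8q + 6(1−q).
Set equal: 2q = 3(1−q) → q = 3/5.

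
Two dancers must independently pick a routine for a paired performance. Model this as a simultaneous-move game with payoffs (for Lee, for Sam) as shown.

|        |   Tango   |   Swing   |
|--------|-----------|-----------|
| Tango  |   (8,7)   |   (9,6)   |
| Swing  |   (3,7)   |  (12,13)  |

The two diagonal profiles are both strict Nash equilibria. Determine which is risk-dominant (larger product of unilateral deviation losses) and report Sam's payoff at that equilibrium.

13

At both Tango: Lee loses 8 − 3 = 5 by deviating; Sam loses 7 − 6 = 1. Product = 5·1 = 5.
At both Swing: Lee loses 12 − 9 = 3 by deviating; Sam loses 13 − 7 = 6. Product = 3·6 = 18.
18 > 5, so both Swing is risk-dominant. Sam's payoff there is 13.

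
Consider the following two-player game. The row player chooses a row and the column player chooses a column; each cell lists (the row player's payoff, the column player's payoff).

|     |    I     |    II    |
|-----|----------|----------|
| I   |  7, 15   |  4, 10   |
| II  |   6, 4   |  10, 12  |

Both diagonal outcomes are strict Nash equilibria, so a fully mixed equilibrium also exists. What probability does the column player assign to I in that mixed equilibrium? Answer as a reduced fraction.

6/7

The column player's mix q on I must make the row player indifferent between I and II.
The row player's payoff from I: 7q + 4(1−q). From II: 6q + 10(1−q).
Set equal: 1q = 6(1−q) → q = 6/7.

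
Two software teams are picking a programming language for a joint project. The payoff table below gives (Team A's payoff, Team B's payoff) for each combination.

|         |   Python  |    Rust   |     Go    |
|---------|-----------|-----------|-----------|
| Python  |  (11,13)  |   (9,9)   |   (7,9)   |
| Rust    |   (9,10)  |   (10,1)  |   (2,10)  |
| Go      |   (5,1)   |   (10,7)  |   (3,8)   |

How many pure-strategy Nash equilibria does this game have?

Both Python: Team A gets 11 (best alternative 9); Team B gets 13 (best alternative 9). Neither deviates — NE.
Both Go is not a NE: Team A would switch to Python (7 > 3).
No other cell survives both best-response checks, so there is 1 pure NE.

1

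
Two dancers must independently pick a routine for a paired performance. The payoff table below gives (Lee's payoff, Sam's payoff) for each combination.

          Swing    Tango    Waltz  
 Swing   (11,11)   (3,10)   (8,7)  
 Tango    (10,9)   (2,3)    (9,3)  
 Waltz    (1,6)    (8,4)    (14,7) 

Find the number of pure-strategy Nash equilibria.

2

Both Swing: Lee gets 11 (best alternative 10); Sam gets 11 (best alternative 10). Neither deviates — NE.
Both Waltz: Lee gets 14 (best alternative 9); Sam gets 7 (best alternative 6). Neither deviates — NE.
Both Tango is not a NE: Lee would switch to Waltz (8 > 2).
No other cell survives both best-response checks, so there are 2 pure NE.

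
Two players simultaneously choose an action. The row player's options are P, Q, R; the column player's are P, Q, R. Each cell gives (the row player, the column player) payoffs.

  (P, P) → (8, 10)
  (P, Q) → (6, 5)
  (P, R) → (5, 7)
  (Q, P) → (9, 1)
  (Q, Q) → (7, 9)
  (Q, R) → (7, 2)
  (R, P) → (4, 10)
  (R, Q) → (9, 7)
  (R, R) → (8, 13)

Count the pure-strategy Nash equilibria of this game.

1

Both R: the row player gets 8 (best alternative 7); the column player gets 13 (best alternative 10). Neither deviates — NE.
Both Q is not a NE: the row player would switch to R (9 > 7).
No other cell survives both best-response checks, so there is 1 pure NE.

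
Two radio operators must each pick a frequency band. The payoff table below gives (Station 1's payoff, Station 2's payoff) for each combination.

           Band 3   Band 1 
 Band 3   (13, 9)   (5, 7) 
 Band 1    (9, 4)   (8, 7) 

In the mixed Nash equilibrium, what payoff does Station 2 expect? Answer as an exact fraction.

Station 1 mixes with probability p on Band 3, chosen so Station 2 is indifferent: 9p + 4(1−p) = 7p + 7(1−p) gives p = 3/5.
Station 2's expected payoff is 9·3/5 + 4·2/5 = 7.

7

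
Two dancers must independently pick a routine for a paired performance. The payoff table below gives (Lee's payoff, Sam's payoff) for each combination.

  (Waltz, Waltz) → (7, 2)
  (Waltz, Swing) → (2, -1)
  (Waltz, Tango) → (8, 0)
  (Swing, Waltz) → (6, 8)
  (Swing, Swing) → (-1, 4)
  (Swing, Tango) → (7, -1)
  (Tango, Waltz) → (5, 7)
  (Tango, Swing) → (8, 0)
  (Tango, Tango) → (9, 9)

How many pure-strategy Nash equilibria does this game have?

Both Waltz: Lee gets 7 (best alternative 6); Sam gets 2 (best alternative 0). Neither deviates — NE.
Both Tango: Lee gets 9 (best alternative 8); Sam gets 9 (best alternative 7). Neither deviates — NE.
Both Swing is not a NE: Lee would switch to Tango (8 > -1).
No other cell survives both best-response checks, so there are 2 pure NE.

2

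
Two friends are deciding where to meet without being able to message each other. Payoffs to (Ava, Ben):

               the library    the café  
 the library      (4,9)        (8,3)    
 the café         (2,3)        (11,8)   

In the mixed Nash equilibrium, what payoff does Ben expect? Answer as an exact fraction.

Ava mixes with probability p on the library, chosen so Ben is indifferent: 9p + 3(1−p) = 3p + 8(1−p) gives p = 5/11.
Ben's expected payoff is 9·5/11 + 3·6/11 = 63/11.

63/11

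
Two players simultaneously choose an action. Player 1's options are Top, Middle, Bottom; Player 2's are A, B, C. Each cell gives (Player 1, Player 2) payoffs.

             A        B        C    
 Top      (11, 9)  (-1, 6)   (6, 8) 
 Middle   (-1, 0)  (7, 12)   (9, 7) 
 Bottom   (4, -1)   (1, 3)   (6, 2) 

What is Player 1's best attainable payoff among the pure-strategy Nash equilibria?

11

(Top, A) is a pure NE (Player 1: 11 ≥ 4; Player 2: 9 ≥ 8). Player 1 gets 11.
(Middle, B) is a pure NE (Player 1: 7 ≥ 1; Player 2: 12 ≥ 7). Player 1 gets 7.
Every other cell has a profitable deviation for at least one player. Highest of {11, 7} is 11.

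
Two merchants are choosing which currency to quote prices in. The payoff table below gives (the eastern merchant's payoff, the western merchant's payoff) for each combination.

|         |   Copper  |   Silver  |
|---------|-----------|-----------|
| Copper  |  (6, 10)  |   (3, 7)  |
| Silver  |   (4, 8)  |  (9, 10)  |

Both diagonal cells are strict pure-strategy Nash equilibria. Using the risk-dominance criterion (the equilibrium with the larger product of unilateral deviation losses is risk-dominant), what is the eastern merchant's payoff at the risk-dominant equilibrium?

At both Copper: the eastern merchant loses 6 − 4 = 2 by deviating; the western merchant loses 10 − 7 = 3. Product = 2·3 = 6.
At both Silver: the eastern merchant loses 9 − 3 = 6 by deviating; the western merchant loses 10 − 8 = 2. Product = 6·2 = 12.
12 > 6, so both Silver is risk-dominant. The eastern merchant's payoff there is 9.

9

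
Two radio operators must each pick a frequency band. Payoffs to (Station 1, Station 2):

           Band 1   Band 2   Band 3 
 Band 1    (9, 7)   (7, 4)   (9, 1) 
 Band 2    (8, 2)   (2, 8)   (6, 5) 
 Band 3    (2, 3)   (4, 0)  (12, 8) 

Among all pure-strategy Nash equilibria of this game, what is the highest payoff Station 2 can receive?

8

Both Band 1 is a pure NE (Station 1: 9 ≥ 8; Station 2: 7 ≥ 4). Station 2 gets 7.
Both Band 3 is a pure NE (Station 1: 12 ≥ 9; Station 2: 8 ≥ 3). Station 2 gets 8.
Every other cell has a profitable deviation for at least one player. Highest of {7, 8} is 8.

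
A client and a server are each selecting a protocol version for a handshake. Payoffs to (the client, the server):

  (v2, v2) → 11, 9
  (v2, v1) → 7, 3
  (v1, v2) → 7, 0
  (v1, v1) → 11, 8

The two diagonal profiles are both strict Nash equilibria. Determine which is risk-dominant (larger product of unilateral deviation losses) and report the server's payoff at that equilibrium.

At both v2: the client loses 11 − 7 = 4 by deviating; the server loses 9 − 3 = 6. Product = 4·6 = 24.
At both v1: the client loses 11 − 7 = 4 by deviating; the server loses 8 − 0 = 8. Product = 4·8 = 32.
32 > 24, so both v1 is risk-dominant. The server's payoff there is 8.

8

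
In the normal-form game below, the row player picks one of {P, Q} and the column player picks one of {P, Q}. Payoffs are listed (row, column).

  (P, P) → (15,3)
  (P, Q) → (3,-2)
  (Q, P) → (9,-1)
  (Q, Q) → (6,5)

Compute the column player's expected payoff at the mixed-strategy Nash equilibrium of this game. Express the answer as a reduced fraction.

The row player mixes with probability p on P, chosen so the column player is indifferent: 3p + (-1)(1−p) = (-2)p + 5(1−p) gives p = 6/11.
The column player's expected payoff is 3·6/11 + (-1)·5/11 = 13/11.

13/11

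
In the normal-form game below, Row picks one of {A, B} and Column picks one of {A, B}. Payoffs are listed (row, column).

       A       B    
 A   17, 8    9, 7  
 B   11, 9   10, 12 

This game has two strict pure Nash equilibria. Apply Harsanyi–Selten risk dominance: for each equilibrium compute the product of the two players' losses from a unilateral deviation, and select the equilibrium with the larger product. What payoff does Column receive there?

8

At both A: Row loses 17 − 11 = 6 by deviating; Column loses 8 − 7 = 1. Product = 6·1 = 6.
At both B: Row loses 10 − 9 = 1 by deviating; Column loses 12 − 9 = 3. Product = 1·3 = 3.
6 > 3, so both A is risk-dominant. Column's payoff there is 8.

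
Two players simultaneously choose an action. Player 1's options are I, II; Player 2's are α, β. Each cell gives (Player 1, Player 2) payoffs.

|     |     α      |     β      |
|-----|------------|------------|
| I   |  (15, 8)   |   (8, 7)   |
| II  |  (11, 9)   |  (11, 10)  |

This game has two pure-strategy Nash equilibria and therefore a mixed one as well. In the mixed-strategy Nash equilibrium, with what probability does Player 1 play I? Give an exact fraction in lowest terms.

1/2

Player 1's mix p on I must make Player 2 indifferent between α and β.
Player 2's payoff from α: 8p + 9(1−p). From β: 7p + 10(1−p).
Set equal: 1p = 1(1−p) → p = 1/2.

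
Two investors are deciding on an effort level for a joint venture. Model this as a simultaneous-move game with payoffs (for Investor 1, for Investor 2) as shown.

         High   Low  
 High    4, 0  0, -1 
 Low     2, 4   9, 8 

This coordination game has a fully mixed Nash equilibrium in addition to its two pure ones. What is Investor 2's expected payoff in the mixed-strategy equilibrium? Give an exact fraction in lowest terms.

4/5

Investor 1 mixes with probability p on High, chosen so Investor 2 is indifferent: 0p + 4(1−p) = (-1)p + 8(1−p) gives p = 4/5.
Investor 2's expected payoff is 0·4/5 + 4·1/5 = 4/5.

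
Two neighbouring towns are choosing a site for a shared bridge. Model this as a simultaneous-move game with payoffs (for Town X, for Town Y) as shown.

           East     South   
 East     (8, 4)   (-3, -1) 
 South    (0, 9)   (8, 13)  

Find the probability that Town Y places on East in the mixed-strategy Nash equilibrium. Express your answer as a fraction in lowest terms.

11/19

Town Y's mix q on East must make Town X indifferent between East and South.
Town X's payoff from East: 8q + (-3)(1−q). From South: 0q + 8(1−q).
Set equal: 8q = 11(1−q) → q = 11/19.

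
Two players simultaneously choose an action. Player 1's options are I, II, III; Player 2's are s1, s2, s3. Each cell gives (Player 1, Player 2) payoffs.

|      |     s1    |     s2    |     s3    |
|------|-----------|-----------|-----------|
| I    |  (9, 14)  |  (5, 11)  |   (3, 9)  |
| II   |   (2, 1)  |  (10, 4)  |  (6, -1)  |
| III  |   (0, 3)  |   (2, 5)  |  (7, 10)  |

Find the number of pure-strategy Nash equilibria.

3

(I, s1): Player 1 gets 9 (best alternative 2); Player 2 gets 14 (best alternative 11). Neither deviates — NE.
(II, s2): Player 1 gets 10 (best alternative 5); Player 2 gets 4 (best alternative 1). Neither deviates — NE.
(III, s3): Player 1 gets 7 (best alternative 6); Player 2 gets 10 (best alternative 5). Neither deviates — NE.
(II, s3) is not a NE: Player 1 would switch to III (7 > 6).
No other cell survives both best-response checks, so there are 3 pure NE.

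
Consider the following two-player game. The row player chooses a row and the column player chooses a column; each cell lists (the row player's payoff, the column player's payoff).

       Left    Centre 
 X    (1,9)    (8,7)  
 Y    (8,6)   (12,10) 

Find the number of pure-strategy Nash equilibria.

1

(Y, Centre): the row player gets 12 (best alternative 8); the column player gets 10 (best alternative 6). Neither deviates — NE.
(X, Left) is not a NE: the row player would switch to Y (8 > 1).
No other cell survives both best-response checks, so there is 1 pure NE.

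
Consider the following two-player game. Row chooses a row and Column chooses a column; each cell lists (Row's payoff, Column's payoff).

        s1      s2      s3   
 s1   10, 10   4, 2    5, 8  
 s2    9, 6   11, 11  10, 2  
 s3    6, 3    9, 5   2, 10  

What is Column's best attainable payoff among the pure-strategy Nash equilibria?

11

Both s1 is a pure NE (Row: 10 ≥ 9; Column: 10 ≥ 8). Column gets 10.
Both s2 is a pure NE (Row: 11 ≥ 9; Column: 11 ≥ 6). Column gets 11.
Every other cell has a profitable deviation for at least one player. Highest of {10, 11} is 11.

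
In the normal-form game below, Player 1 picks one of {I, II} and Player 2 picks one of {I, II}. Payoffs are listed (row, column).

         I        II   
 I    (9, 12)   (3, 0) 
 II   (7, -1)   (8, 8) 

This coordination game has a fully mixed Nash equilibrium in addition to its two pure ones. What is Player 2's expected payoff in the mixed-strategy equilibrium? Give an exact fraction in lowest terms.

Player 1 mixes with probability p on I, chosen so Player 2 is indifferent: 12p + (-1)(1−p) = 0p + 8(1−p) gives p = 3/7.
Player 2's expected payoff is 12·3/7 + (-1)·4/7 = 32/7.

32/7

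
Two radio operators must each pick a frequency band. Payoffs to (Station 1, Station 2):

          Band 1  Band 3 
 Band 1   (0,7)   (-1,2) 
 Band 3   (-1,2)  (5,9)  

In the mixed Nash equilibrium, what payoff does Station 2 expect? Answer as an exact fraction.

59/12

Station 1 mixes with probability p on Band 1, chosen so Station 2 is indifferent: 7p + 2(1−p) = 2p + 9(1−p) gives p = 7/12.
Station 2's expected payoff is 7·7/12 + 2·5/12 = 59/12.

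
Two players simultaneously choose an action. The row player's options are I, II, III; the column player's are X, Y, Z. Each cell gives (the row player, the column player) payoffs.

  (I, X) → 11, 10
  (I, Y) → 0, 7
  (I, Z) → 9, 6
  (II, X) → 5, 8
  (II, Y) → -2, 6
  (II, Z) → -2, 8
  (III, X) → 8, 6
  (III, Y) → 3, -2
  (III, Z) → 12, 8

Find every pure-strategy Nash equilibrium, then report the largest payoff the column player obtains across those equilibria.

10

(I, X) is a pure NE (the row player: 11 ≥ 8; the column player: 10 ≥ 7). The column player gets 10.
(III, Z) is a pure NE (the row player: 12 ≥ 9; the column player: 8 ≥ 6). The column player gets 8.
Every other cell has a profitable deviation for at least one player. Highest of {10, 8} is 10.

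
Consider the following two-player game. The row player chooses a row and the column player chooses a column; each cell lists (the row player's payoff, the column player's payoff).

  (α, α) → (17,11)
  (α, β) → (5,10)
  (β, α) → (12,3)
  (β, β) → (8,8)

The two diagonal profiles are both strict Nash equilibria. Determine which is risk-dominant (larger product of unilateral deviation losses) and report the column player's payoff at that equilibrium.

At both α: the row player loses 17 − 12 = 5 by deviating; the column player loses 11 − 10 = 1. Product = 5·1 = 5.
At both β: the row player loses 8 − 5 = 3 by deviating; the column player loses 8 − 3 = 5. Product = 3·5 = 15.
15 > 5, so both β is risk-dominant. The column player's payoff there is 8.

8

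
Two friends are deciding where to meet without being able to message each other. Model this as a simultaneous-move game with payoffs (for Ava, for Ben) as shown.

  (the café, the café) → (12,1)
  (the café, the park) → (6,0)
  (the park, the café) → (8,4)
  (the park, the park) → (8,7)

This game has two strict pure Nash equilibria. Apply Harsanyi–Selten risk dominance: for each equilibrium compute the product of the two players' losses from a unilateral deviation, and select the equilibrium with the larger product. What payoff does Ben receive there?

At both the café: Ava loses 12 − 8 = 4 by deviating; Ben loses 1 − 0 = 1. Product = 4·1 = 4.
At both the park: Ava loses 8 − 6 = 2 by deviating; Ben loses 7 − 4 = 3. Product = 2·3 = 6.
6 > 4, so both the park is risk-dominant. Ben's payoff there is 7.

7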